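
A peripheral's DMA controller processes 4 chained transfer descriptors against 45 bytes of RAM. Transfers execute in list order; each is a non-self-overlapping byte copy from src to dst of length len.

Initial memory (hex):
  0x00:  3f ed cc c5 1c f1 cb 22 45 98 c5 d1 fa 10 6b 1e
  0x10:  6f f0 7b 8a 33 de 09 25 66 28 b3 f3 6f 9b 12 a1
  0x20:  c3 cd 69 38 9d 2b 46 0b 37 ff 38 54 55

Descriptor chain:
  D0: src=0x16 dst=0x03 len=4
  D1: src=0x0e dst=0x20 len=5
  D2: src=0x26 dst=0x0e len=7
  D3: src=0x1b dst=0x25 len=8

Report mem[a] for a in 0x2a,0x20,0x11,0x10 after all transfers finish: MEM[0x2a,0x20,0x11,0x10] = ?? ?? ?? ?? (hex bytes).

MEM[0x2a,0x20,0x11,0x10] = 6b 6b ff 37

#0 dst[0x03+4] := {0x09,0x25,0x66,0x28}
#1 dst[0x20+5] := {0x6b,0x1e,0x6f,0xf0,0x7b}
#2 dst[0x0e+7] := {0x46,0x0b,0x37,0xff,0x38,0x54,0x55}
#3 dst[0x25+8] := {0xf3,0x6f,0x9b,0x12,0xa1,0x6b,0x1e,0x6f}
query mem[0x2a]=0x6b, mem[0x20]=0x6b, mem[0x11]=0xff, mem[0x10]=0x37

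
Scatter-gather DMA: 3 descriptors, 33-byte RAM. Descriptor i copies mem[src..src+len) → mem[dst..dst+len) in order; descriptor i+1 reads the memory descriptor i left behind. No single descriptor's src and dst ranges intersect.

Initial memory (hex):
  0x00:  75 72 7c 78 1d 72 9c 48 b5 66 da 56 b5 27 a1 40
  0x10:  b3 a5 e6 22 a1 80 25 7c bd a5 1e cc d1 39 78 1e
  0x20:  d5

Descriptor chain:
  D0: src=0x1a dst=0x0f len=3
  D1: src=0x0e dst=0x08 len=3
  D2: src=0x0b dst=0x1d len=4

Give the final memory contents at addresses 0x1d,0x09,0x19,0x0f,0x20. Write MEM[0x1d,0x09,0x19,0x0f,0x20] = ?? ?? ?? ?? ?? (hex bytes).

MEM[0x1d,0x09,0x19,0x0f,0x20] = 56 1e a5 1e a1

#0 dst[0x0f+3] := {0x1e,0xcc,0xd1}
#1 dst[0x08+3] := {0xa1,0x1e,0xcc}
#2 dst[0x1d+4] := {0x56,0xb5,0x27,0xa1}
query mem[0x1d]=0x56, mem[0x09]=0x1e, mem[0x19]=0xa5, mem[0x0f]=0x1e, mem[0x20]=0xa1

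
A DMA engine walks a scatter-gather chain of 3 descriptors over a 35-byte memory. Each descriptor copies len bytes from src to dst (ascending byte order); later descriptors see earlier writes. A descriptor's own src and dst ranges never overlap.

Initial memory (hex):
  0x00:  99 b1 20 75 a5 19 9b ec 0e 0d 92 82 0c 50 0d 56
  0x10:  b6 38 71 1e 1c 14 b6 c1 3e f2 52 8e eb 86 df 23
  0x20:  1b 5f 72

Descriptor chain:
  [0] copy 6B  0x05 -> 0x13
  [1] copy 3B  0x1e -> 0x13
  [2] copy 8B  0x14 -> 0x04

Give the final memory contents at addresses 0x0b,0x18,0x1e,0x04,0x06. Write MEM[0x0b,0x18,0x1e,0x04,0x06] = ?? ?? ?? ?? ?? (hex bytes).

MEM[0x0b,0x18,0x1e,0x04,0x06] = 8e 92 df 23 0e

D0: mem[0x13..0x18] <- [19 9b ec 0e 0d 92]
D1: mem[0x13..0x15] <- [df 23 1b]
D2: mem[0x04..0x0b] <- [23 1b 0e 0d 92 f2 52 8e]
query mem[0x0b]=0x8e, mem[0x18]=0x92, mem[0x1e]=0xdf, mem[0x04]=0x23, mem[0x06]=0x0e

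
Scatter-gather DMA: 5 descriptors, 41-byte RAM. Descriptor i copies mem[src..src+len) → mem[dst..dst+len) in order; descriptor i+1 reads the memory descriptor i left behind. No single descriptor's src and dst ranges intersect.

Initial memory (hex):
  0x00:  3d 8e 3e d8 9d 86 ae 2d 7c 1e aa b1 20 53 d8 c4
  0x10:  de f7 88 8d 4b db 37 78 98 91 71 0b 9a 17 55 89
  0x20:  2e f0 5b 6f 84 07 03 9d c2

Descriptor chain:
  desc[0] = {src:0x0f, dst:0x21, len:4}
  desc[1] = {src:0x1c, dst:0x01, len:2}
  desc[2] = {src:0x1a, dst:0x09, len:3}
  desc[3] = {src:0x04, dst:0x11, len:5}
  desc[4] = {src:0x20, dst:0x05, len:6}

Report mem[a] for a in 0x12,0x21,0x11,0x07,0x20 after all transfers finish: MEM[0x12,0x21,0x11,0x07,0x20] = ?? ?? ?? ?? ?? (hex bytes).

MEM[0x12,0x21,0x11,0x07,0x20] = 86 c4 9d de 2e

D0: mem[0x21..0x24] <- [c4 de f7 88]
D1: mem[0x01..0x02] <- [9a 17]
D2: mem[0x09..0x0b] <- [71 0b 9a]
D3: mem[0x11..0x15] <- [9d 86 ae 2d 7c]
D4: mem[0x05..0x0a] <- [2e c4 de f7 88 07]
query mem[0x12]=0x86, mem[0x21]=0xc4, mem[0x11]=0x9d, mem[0x07]=0xde, mem[0x20]=0x2e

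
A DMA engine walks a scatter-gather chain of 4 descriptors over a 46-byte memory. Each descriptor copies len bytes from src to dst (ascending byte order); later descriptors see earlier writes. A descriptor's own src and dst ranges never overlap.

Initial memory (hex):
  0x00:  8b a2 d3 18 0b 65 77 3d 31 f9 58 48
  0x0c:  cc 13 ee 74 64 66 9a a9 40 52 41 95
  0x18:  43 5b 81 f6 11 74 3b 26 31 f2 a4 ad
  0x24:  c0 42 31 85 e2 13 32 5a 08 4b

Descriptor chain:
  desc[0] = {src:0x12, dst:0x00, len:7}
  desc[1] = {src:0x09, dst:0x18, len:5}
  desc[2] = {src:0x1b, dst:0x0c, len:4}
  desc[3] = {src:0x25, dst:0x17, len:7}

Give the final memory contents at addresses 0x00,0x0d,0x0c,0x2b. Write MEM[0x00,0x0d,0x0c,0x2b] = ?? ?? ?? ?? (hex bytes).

MEM[0x00,0x0d,0x0c,0x2b] = 9a 13 cc 5a

#0 dst[0x00+7] := {0x9a,0xa9,0x40,0x52,0x41,0x95,0x43}
#1 dst[0x18+5] := {0xf9,0x58,0x48,0xcc,0x13}
#2 dst[0x0c+4] := {0xcc,0x13,0x74,0x3b}
#3 dst[0x17+7] := {0x42,0x31,0x85,0xe2,0x13,0x32,0x5a}
query mem[0x00]=0x9a, mem[0x0d]=0x13, mem[0x0c]=0xcc, mem[0x2b]=0x5a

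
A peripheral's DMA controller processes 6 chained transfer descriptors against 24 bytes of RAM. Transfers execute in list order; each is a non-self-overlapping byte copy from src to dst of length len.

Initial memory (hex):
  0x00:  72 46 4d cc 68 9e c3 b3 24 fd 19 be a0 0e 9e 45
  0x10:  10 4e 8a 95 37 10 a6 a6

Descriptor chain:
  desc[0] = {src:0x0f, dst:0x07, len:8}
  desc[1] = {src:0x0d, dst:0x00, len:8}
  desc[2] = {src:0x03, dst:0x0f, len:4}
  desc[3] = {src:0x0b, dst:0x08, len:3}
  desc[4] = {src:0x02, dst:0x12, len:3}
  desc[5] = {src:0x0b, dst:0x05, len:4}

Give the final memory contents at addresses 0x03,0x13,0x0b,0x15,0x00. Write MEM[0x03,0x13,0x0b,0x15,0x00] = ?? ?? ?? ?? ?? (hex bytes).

D0: mem[0x07..0x0e] <- [45 10 4e 8a 95 37 10 a6]
D1: mem[0x00..0x07] <- [10 a6 45 10 4e 8a 95 37]
D2: mem[0x0f..0x12] <- [10 4e 8a 95]
D3: mem[0x08..0x0a] <- [95 37 10]
D4: mem[0x12..0x14] <- [45 10 4e]
D5: mem[0x05..0x08] <- [95 37 10 a6]
query mem[0x03]=0x10, mem[0x13]=0x10, mem[0x0b]=0x95, mem[0x15]=0x10, mem[0x00]=0x10

MEM[0x03,0x13,0x0b,0x15,0x00] = 10 10 95 10 10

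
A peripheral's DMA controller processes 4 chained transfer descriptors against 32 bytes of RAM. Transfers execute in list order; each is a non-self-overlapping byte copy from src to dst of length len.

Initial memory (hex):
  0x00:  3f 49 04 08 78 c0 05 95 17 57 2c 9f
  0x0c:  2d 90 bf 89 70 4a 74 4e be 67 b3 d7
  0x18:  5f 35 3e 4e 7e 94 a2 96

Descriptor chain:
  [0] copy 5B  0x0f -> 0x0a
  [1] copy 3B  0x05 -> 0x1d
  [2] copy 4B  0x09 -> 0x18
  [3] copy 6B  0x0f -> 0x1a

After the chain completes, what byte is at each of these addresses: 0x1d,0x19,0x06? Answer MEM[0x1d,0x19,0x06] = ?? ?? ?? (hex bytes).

MEM[0x1d,0x19,0x06] = 74 89 05

#0 dst[0x0a+5] := {0x89,0x70,0x4a,0x74,0x4e}
#1 dst[0x1d+3] := {0xc0,0x05,0x95}
#2 dst[0x18+4] := {0x57,0x89,0x70,0x4a}
#3 dst[0x1a+6] := {0x89,0x70,0x4a,0x74,0x4e,0xbe}
query mem[0x1d]=0x74, mem[0x19]=0x89, mem[0x06]=0x05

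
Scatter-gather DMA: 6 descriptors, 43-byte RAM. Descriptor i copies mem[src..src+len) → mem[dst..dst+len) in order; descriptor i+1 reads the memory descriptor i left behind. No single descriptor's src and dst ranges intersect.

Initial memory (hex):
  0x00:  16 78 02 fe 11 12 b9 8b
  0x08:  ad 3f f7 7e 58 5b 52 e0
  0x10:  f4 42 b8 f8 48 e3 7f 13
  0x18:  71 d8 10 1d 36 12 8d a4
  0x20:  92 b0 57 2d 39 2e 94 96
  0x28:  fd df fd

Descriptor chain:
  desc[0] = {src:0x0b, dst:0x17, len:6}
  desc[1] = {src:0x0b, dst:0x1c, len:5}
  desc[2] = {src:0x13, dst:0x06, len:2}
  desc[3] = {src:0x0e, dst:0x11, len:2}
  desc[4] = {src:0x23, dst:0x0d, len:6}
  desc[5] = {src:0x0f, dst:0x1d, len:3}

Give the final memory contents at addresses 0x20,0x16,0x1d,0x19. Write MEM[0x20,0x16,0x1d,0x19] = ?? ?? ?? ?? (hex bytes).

[0] 0x0b->0x17 len=6 : 7e 58 5b 52 e0 f4
[1] 0x0b->0x1c len=5 : 7e 58 5b 52 e0
[2] 0x13->0x06 len=2 : f8 48
[3] 0x0e->0x11 len=2 : 52 e0
[4] 0x23->0x0d len=6 : 2d 39 2e 94 96 fd
[5] 0x0f->0x1d len=3 : 2e 94 96
query mem[0x20]=0xe0, mem[0x16]=0x7f, mem[0x1d]=0x2e, mem[0x19]=0x5b

MEM[0x20,0x16,0x1d,0x19] = e0 7f 2e 5b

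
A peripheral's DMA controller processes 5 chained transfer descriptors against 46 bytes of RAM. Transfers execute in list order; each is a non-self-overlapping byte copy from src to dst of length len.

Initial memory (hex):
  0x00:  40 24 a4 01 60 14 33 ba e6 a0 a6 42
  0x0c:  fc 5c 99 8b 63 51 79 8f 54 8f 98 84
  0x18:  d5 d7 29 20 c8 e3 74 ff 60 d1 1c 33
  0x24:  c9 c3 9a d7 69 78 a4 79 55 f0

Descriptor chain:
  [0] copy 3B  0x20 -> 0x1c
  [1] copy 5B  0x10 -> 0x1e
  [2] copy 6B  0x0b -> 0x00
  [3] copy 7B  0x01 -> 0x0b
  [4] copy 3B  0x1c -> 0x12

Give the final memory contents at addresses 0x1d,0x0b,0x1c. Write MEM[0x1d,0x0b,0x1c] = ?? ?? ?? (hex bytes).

D0: mem[0x1c..0x1e] <- [60 d1 1c]
D1: mem[0x1e..0x22] <- [63 51 79 8f 54]
D2: mem[0x00..0x05] <- [42 fc 5c 99 8b 63]
D3: mem[0x0b..0x11] <- [fc 5c 99 8b 63 33 ba]
D4: mem[0x12..0x14] <- [60 d1 63]
query mem[0x1d]=0xd1, mem[0x0b]=0xfc, mem[0x1c]=0x60

MEM[0x1d,0x0b,0x1c] = d1 fc 60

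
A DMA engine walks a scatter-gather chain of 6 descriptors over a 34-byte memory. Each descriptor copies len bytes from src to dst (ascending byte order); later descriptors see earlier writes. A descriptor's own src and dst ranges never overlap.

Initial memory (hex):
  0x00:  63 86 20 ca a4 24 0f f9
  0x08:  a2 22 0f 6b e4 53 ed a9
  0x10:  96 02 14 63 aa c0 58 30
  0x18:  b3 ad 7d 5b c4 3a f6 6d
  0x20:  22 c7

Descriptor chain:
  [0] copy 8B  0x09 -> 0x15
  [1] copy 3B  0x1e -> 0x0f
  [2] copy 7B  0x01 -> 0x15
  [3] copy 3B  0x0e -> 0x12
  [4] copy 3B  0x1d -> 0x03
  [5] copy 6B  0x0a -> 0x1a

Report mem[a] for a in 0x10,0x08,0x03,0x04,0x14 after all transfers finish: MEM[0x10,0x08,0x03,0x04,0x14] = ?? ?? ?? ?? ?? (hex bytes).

MEM[0x10,0x08,0x03,0x04,0x14] = 6d a2 3a f6 6d

[0] 0x09->0x15 len=8 : 22 0f 6b e4 53 ed a9 96
[1] 0x1e->0x0f len=3 : f6 6d 22
[2] 0x01->0x15 len=7 : 86 20 ca a4 24 0f f9
[3] 0x0e->0x12 len=3 : ed f6 6d
[4] 0x1d->0x03 len=3 : 3a f6 6d
[5] 0x0a->0x1a len=6 : 0f 6b e4 53 ed f6
query mem[0x10]=0x6d, mem[0x08]=0xa2, mem[0x03]=0x3a, mem[0x04]=0xf6, mem[0x14]=0x6d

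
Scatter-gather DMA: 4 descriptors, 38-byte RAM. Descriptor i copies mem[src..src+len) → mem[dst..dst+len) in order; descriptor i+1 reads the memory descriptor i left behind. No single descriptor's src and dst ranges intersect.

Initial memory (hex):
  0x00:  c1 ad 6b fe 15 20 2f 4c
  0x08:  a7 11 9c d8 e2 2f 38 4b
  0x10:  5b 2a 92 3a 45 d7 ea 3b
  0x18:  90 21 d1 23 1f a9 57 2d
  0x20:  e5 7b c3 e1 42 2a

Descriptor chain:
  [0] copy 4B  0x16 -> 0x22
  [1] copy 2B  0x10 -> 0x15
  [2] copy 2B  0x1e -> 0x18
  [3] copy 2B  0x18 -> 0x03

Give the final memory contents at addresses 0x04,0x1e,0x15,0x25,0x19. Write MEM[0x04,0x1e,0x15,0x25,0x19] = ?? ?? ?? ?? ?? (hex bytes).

MEM[0x04,0x1e,0x15,0x25,0x19] = 2d 57 5b 21 2d

  after D0: wrote 4B at 0x22 = ea3b9021
  after D1: wrote 2B at 0x15 = 5b2a
  after D2: wrote 2B at 0x18 = 572d
  after D3: wrote 2B at 0x03 = 572d
query mem[0x04]=0x2d, mem[0x1e]=0x57, mem[0x15]=0x5b, mem[0x25]=0x21, mem[0x19]=0x2d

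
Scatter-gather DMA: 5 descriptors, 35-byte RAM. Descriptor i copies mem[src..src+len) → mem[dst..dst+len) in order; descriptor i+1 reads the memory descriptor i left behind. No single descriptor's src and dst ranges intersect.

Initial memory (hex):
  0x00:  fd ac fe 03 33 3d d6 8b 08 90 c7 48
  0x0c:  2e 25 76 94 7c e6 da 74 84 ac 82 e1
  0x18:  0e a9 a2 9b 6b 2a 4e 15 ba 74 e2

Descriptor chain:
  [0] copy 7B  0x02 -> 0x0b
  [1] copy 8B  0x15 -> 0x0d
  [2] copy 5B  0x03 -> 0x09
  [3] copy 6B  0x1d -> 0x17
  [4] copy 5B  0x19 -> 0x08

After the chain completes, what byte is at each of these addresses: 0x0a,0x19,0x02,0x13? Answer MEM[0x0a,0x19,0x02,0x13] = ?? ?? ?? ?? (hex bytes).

[0] 0x02->0x0b len=7 : fe 03 33 3d d6 8b 08
[1] 0x15->0x0d len=8 : ac 82 e1 0e a9 a2 9b 6b
[2] 0x03->0x09 len=5 : 03 33 3d d6 8b
[3] 0x1d->0x17 len=6 : 2a 4e 15 ba 74 e2
[4] 0x19->0x08 len=5 : 15 ba 74 e2 2a
query mem[0x0a]=0x74, mem[0x19]=0x15, mem[0x02]=0xfe, mem[0x13]=0x9b

MEM[0x0a,0x19,0x02,0x13] = 74 15 fe 9b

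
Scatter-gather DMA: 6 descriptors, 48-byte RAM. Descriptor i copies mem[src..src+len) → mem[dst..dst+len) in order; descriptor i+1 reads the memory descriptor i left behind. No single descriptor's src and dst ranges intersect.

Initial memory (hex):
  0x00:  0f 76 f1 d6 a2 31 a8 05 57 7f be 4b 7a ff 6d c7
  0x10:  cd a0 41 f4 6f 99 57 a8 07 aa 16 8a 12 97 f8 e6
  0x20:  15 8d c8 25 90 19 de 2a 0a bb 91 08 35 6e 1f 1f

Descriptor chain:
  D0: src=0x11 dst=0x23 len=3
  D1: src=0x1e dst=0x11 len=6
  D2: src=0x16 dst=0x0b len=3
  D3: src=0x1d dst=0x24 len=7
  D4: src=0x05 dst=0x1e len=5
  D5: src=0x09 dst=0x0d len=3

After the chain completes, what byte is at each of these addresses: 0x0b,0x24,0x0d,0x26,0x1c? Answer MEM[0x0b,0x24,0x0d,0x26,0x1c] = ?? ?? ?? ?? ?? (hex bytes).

[0] 0x11->0x23 len=3 : a0 41 f4
[1] 0x1e->0x11 len=6 : f8 e6 15 8d c8 a0
[2] 0x16->0x0b len=3 : a0 a8 07
[3] 0x1d->0x24 len=7 : 97 f8 e6 15 8d c8 a0
[4] 0x05->0x1e len=5 : 31 a8 05 57 7f
[5] 0x09->0x0d len=3 : 7f be a0
query mem[0x0b]=0xa0, mem[0x24]=0x97, mem[0x0d]=0x7f, mem[0x26]=0xe6, mem[0x1c]=0x12

MEM[0x0b,0x24,0x0d,0x26,0x1c] = a0 97 7f e6 12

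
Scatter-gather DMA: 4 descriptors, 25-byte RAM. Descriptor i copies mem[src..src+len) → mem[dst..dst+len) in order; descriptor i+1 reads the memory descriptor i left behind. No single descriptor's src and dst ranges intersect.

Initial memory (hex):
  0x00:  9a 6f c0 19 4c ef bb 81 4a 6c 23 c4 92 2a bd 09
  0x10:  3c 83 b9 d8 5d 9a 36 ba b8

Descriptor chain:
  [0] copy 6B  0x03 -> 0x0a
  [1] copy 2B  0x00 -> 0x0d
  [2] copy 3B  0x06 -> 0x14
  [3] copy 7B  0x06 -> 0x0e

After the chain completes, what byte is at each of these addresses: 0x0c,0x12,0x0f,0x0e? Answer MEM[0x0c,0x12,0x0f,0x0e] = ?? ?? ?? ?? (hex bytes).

MEM[0x0c,0x12,0x0f,0x0e] = ef 19 81 bb

#0 dst[0x0a+6] := {0x19,0x4c,0xef,0xbb,0x81,0x4a}
#1 dst[0x0d+2] := {0x9a,0x6f}
#2 dst[0x14+3] := {0xbb,0x81,0x4a}
#3 dst[0x0e+7] := {0xbb,0x81,0x4a,0x6c,0x19,0x4c,0xef}
query mem[0x0c]=0xef, mem[0x12]=0x19, mem[0x0f]=0x81, mem[0x0e]=0xbb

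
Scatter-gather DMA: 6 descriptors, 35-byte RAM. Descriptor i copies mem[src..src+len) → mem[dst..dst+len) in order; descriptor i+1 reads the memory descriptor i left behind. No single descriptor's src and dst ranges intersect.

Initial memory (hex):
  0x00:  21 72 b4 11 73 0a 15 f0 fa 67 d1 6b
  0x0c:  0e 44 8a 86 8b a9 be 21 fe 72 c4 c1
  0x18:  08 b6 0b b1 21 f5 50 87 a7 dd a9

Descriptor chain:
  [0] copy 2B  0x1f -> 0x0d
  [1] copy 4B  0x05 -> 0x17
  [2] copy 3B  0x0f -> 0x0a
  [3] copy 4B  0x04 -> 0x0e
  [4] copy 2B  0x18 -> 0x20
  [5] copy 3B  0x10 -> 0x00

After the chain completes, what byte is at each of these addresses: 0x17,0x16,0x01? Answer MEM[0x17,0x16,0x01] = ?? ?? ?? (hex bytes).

MEM[0x17,0x16,0x01] = 0a c4 f0

[0] 0x1f->0x0d len=2 : 87 a7
[1] 0x05->0x17 len=4 : 0a 15 f0 fa
[2] 0x0f->0x0a len=3 : 86 8b a9
[3] 0x04->0x0e len=4 : 73 0a 15 f0
[4] 0x18->0x20 len=2 : 15 f0
[5] 0x10->0x00 len=3 : 15 f0 be
query mem[0x17]=0x0a, mem[0x16]=0xc4, mem[0x01]=0xf0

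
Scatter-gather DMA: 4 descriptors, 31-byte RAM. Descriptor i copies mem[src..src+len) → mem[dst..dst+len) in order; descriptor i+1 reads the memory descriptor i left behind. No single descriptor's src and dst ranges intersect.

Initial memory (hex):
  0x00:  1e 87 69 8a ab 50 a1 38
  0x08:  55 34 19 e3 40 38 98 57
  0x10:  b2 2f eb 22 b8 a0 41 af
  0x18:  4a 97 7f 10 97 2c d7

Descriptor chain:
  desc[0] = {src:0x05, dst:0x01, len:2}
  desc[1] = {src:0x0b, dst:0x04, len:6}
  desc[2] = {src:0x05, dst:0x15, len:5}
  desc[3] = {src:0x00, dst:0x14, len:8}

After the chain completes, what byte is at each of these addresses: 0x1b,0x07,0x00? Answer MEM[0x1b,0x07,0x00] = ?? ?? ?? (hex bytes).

MEM[0x1b,0x07,0x00] = 98 98 1e

#0 dst[0x01+2] := {0x50,0xa1}
#1 dst[0x04+6] := {0xe3,0x40,0x38,0x98,0x57,0xb2}
#2 dst[0x15+5] := {0x40,0x38,0x98,0x57,0xb2}
#3 dst[0x14+8] := {0x1e,0x50,0xa1,0x8a,0xe3,0x40,0x38,0x98}
query mem[0x1b]=0x98, mem[0x07]=0x98, mem[0x00]=0x1e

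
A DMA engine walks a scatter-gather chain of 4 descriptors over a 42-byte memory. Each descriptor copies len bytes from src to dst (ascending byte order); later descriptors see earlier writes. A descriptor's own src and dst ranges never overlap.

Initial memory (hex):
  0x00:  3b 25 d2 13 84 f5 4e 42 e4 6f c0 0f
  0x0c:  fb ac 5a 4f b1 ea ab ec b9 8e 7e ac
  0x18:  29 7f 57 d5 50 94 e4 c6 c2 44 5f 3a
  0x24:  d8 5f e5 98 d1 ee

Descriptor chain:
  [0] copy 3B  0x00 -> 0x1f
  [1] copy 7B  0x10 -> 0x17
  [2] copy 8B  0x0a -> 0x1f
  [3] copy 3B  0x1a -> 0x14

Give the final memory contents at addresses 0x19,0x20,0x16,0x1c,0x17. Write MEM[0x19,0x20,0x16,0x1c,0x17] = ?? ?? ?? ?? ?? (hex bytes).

[0] 0x00->0x1f len=3 : 3b 25 d2
[1] 0x10->0x17 len=7 : b1 ea ab ec b9 8e 7e
[2] 0x0a->0x1f len=8 : c0 0f fb ac 5a 4f b1 ea
[3] 0x1a->0x14 len=3 : ec b9 8e
query mem[0x19]=0xab, mem[0x20]=0x0f, mem[0x16]=0x8e, mem[0x1c]=0x8e, mem[0x17]=0xb1

MEM[0x19,0x20,0x16,0x1c,0x17] = ab 0f 8e 8e b1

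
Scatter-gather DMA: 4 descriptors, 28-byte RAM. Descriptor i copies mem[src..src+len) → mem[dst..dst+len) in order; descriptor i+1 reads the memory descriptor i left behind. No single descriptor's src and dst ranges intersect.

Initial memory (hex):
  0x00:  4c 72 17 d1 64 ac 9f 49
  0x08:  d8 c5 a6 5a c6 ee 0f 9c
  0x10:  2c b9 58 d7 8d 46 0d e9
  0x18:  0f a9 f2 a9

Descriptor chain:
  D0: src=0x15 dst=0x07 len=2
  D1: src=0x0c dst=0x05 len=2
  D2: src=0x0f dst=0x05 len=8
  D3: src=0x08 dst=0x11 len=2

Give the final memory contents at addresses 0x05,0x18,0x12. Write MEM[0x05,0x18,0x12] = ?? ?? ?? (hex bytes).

MEM[0x05,0x18,0x12] = 9c 0f d7

D0: mem[0x07..0x08] <- [46 0d]
D1: mem[0x05..0x06] <- [c6 ee]
D2: mem[0x05..0x0c] <- [9c 2c b9 58 d7 8d 46 0d]
D3: mem[0x11..0x12] <- [58 d7]
query mem[0x05]=0x9c, mem[0x18]=0x0f, mem[0x12]=0xd7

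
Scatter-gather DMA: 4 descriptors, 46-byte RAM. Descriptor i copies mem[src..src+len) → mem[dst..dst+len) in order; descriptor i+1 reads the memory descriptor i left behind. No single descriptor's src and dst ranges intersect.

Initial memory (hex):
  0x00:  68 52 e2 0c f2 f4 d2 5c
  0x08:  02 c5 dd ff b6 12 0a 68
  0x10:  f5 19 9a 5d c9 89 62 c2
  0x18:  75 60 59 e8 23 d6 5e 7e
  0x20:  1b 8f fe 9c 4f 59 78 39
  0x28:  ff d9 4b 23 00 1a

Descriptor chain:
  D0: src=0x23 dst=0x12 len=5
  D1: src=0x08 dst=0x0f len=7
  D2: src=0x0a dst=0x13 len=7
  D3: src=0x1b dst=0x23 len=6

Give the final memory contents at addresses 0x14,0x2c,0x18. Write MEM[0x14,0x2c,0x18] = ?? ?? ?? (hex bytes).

#0 dst[0x12+5] := {0x9c,0x4f,0x59,0x78,0x39}
#1 dst[0x0f+7] := {0x02,0xc5,0xdd,0xff,0xb6,0x12,0x0a}
#2 dst[0x13+7] := {0xdd,0xff,0xb6,0x12,0x0a,0x02,0xc5}
#3 dst[0x23+6] := {0xe8,0x23,0xd6,0x5e,0x7e,0x1b}
query mem[0x14]=0xff, mem[0x2c]=0x00, mem[0x18]=0x02

MEM[0x14,0x2c,0x18] = ff 00 02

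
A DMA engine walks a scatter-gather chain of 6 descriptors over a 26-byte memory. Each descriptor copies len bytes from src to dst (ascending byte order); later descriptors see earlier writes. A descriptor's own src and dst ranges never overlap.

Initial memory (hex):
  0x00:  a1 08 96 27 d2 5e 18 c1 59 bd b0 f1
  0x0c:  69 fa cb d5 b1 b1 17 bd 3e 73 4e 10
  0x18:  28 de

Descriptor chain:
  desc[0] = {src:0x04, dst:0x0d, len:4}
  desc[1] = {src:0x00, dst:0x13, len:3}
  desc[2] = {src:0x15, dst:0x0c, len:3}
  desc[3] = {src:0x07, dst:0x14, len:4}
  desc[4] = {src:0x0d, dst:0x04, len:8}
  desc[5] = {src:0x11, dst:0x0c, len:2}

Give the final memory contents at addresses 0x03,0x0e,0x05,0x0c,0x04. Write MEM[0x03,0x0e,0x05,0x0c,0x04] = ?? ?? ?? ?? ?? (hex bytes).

  after D0: wrote 4B at 0x0d = d25e18c1
  after D1: wrote 3B at 0x13 = a10896
  after D2: wrote 3B at 0x0c = 964e10
  after D3: wrote 4B at 0x14 = c159bdb0
  after D4: wrote 8B at 0x04 = 4e1018c1b117a1c1
  after D5: wrote 2B at 0x0c = b117
query mem[0x03]=0x27, mem[0x0e]=0x10, mem[0x05]=0x10, mem[0x0c]=0xb1, mem[0x04]=0x4e

MEM[0x03,0x0e,0x05,0x0c,0x04] = 27 10 10 b1 4e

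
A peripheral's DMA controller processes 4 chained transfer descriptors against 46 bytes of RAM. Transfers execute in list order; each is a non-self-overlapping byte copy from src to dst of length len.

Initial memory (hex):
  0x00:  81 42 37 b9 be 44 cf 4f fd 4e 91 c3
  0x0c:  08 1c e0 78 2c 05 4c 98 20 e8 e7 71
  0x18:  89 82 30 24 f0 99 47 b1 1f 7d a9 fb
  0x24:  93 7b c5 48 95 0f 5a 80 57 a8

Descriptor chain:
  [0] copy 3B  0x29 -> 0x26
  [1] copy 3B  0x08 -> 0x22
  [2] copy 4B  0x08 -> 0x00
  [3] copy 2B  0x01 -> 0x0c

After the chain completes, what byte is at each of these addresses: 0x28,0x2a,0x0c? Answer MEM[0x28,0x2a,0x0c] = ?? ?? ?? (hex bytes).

MEM[0x28,0x2a,0x0c] = 80 5a 4e

D0: mem[0x26..0x28] <- [0f 5a 80]
D1: mem[0x22..0x24] <- [fd 4e 91]
D2: mem[0x00..0x03] <- [fd 4e 91 c3]
D3: mem[0x0c..0x0d] <- [4e 91]
query mem[0x28]=0x80, mem[0x2a]=0x5a, mem[0x0c]=0x4e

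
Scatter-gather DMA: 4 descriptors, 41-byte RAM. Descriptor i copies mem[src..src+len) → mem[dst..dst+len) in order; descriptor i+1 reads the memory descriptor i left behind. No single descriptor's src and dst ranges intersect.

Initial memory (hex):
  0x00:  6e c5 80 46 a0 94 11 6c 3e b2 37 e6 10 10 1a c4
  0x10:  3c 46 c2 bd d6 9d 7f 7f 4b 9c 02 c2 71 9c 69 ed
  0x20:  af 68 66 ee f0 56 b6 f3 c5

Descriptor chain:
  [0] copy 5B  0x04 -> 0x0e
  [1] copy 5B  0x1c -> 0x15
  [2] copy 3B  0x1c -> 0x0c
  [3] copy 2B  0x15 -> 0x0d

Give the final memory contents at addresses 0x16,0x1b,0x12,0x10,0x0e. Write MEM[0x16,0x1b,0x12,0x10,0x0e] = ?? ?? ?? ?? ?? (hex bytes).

MEM[0x16,0x1b,0x12,0x10,0x0e] = 9c c2 3e 11 9c

[0] 0x04->0x0e len=5 : a0 94 11 6c 3e
[1] 0x1c->0x15 len=5 : 71 9c 69 ed af
[2] 0x1c->0x0c len=3 : 71 9c 69
[3] 0x15->0x0d len=2 : 71 9c
query mem[0x16]=0x9c, mem[0x1b]=0xc2, mem[0x12]=0x3e, mem[0x10]=0x11, mem[0x0e]=0x9c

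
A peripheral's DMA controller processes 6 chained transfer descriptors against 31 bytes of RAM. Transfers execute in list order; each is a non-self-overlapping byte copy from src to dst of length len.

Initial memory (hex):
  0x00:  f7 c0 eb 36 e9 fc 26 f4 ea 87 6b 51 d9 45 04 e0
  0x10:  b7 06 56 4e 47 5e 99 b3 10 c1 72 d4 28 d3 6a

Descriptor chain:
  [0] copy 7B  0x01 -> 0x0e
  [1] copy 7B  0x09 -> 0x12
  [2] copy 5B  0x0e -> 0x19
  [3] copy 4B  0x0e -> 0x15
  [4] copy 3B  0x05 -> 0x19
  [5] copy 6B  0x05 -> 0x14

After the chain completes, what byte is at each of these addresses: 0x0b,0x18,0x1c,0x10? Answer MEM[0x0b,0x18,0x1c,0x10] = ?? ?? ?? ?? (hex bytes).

MEM[0x0b,0x18,0x1c,0x10] = 51 87 e9 36

D0: mem[0x0e..0x14] <- [c0 eb 36 e9 fc 26 f4]
D1: mem[0x12..0x18] <- [87 6b 51 d9 45 c0 eb]
D2: mem[0x19..0x1d] <- [c0 eb 36 e9 87]
D3: mem[0x15..0x18] <- [c0 eb 36 e9]
D4: mem[0x19..0x1b] <- [fc 26 f4]
D5: mem[0x14..0x19] <- [fc 26 f4 ea 87 6b]
query mem[0x0b]=0x51, mem[0x18]=0x87, mem[0x1c]=0xe9, mem[0x10]=0x36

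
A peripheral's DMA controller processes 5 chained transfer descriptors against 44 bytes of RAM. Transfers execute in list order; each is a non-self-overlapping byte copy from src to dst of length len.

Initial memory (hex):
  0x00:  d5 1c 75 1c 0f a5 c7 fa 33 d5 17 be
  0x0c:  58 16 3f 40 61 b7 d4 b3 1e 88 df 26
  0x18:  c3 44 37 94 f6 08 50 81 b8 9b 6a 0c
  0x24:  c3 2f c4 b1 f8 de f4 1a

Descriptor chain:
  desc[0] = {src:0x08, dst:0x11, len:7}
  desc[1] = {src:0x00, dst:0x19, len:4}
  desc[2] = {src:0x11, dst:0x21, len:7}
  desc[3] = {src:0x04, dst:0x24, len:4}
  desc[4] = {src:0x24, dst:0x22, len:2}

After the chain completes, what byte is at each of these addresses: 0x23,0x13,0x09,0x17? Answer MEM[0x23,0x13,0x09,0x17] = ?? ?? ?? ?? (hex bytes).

  after D0: wrote 7B at 0x11 = 33d517be58163f
  after D1: wrote 4B at 0x19 = d51c751c
  after D2: wrote 7B at 0x21 = 33d517be58163f
  after D3: wrote 4B at 0x24 = 0fa5c7fa
  after D4: wrote 2B at 0x22 = 0fa5
query mem[0x23]=0xa5, mem[0x13]=0x17, mem[0x09]=0xd5, mem[0x17]=0x3f

MEM[0x23,0x13,0x09,0x17] = a5 17 d5 3f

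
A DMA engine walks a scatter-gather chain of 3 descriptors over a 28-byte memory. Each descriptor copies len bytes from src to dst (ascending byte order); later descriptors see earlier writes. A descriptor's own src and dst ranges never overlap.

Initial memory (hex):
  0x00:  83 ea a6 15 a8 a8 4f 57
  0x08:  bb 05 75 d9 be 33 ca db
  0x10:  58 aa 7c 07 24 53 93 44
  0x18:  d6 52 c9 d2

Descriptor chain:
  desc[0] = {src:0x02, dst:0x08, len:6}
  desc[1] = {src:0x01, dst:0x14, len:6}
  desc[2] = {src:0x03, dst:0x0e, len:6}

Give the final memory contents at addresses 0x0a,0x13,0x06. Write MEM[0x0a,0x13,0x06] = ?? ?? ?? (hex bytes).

  after D0: wrote 6B at 0x08 = a615a8a84f57
  after D1: wrote 6B at 0x14 = eaa615a8a84f
  after D2: wrote 6B at 0x0e = 15a8a84f57a6
query mem[0x0a]=0xa8, mem[0x13]=0xa6, mem[0x06]=0x4f

MEM[0x0a,0x13,0x06] = a8 a6 4f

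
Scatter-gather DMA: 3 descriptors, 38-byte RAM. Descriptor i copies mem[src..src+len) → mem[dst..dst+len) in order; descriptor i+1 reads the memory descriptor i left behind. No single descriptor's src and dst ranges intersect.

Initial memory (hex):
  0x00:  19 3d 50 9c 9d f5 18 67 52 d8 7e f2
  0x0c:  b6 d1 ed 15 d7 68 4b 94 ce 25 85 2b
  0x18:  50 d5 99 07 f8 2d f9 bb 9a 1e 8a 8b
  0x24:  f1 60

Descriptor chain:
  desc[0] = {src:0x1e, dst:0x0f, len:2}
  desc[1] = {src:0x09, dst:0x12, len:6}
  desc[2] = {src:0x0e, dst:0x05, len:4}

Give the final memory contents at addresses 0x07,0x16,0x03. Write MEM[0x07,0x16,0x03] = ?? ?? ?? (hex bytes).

MEM[0x07,0x16,0x03] = bb d1 9c

  after D0: wrote 2B at 0x0f = f9bb
  after D1: wrote 6B at 0x12 = d87ef2b6d1ed
  after D2: wrote 4B at 0x05 = edf9bb68
query mem[0x07]=0xbb, mem[0x16]=0xd1, mem[0x03]=0x9c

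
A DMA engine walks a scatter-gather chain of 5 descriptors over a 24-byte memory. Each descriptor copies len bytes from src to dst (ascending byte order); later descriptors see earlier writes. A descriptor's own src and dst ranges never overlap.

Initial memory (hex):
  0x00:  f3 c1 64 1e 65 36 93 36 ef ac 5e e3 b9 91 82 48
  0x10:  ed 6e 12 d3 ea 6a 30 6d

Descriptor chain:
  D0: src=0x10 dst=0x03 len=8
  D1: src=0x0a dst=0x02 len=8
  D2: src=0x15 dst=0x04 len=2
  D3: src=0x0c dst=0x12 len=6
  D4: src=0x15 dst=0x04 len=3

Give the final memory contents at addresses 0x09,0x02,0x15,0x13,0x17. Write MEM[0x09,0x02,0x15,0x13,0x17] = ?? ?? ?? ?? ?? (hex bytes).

MEM[0x09,0x02,0x15,0x13,0x17] = 6e 6d 48 91 6e

D0: mem[0x03..0x0a] <- [ed 6e 12 d3 ea 6a 30 6d]
D1: mem[0x02..0x09] <- [6d e3 b9 91 82 48 ed 6e]
D2: mem[0x04..0x05] <- [6a 30]
D3: mem[0x12..0x17] <- [b9 91 82 48 ed 6e]
D4: mem[0x04..0x06] <- [48 ed 6e]
query mem[0x09]=0x6e, mem[0x02]=0x6d, mem[0x15]=0x48, mem[0x13]=0x91, mem[0x17]=0x6e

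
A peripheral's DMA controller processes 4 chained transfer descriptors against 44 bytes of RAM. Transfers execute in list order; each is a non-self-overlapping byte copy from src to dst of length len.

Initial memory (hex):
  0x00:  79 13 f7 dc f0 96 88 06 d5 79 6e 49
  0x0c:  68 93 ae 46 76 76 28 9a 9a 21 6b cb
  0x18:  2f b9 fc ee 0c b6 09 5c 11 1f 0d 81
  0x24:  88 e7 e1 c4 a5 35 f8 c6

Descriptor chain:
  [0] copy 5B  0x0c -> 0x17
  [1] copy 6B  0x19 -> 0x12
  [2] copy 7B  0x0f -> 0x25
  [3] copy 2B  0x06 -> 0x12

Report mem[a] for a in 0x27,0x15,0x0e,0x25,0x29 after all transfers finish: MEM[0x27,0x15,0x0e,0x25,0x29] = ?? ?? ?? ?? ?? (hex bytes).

MEM[0x27,0x15,0x0e,0x25,0x29] = 76 0c ae 46 46

  after D0: wrote 5B at 0x17 = 6893ae4676
  after D1: wrote 6B at 0x12 = ae46760cb609
  after D2: wrote 7B at 0x25 = 467676ae46760c
  after D3: wrote 2B at 0x12 = 8806
query mem[0x27]=0x76, mem[0x15]=0x0c, mem[0x0e]=0xae, mem[0x25]=0x46, mem[0x29]=0x46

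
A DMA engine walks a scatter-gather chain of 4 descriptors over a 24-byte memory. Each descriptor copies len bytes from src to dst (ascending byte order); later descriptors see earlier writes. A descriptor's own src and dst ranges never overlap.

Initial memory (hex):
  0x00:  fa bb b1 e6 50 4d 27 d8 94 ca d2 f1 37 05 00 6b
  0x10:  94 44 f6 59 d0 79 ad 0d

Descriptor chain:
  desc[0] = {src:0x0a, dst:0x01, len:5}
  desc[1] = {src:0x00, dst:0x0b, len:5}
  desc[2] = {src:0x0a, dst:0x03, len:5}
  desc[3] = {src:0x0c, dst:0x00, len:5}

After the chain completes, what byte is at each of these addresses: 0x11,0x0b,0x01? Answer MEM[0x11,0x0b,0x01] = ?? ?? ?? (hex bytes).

#0 dst[0x01+5] := {0xd2,0xf1,0x37,0x05,0x00}
#1 dst[0x0b+5] := {0xfa,0xd2,0xf1,0x37,0x05}
#2 dst[0x03+5] := {0xd2,0xfa,0xd2,0xf1,0x37}
#3 dst[0x00+5] := {0xd2,0xf1,0x37,0x05,0x94}
query mem[0x11]=0x44, mem[0x0b]=0xfa, mem[0x01]=0xf1

MEM[0x11,0x0b,0x01] = 44 fa f1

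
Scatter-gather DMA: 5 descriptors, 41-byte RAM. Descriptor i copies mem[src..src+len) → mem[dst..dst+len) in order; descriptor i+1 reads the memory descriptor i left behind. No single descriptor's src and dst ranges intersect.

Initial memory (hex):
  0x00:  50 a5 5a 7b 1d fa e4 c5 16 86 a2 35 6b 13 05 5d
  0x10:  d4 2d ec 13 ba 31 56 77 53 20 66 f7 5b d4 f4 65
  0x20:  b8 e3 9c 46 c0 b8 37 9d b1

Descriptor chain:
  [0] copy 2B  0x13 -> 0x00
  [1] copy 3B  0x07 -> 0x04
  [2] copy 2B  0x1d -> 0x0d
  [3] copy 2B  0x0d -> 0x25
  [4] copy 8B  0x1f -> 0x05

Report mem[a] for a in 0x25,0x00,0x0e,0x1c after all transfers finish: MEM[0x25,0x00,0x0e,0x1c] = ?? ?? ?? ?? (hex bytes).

MEM[0x25,0x00,0x0e,0x1c] = d4 13 f4 5b

#0 dst[0x00+2] := {0x13,0xba}
#1 dst[0x04+3] := {0xc5,0x16,0x86}
#2 dst[0x0d+2] := {0xd4,0xf4}
#3 dst[0x25+2] := {0xd4,0xf4}
#4 dst[0x05+8] := {0x65,0xb8,0xe3,0x9c,0x46,0xc0,0xd4,0xf4}
query mem[0x25]=0xd4, mem[0x00]=0x13, mem[0x0e]=0xf4, mem[0x1c]=0x5b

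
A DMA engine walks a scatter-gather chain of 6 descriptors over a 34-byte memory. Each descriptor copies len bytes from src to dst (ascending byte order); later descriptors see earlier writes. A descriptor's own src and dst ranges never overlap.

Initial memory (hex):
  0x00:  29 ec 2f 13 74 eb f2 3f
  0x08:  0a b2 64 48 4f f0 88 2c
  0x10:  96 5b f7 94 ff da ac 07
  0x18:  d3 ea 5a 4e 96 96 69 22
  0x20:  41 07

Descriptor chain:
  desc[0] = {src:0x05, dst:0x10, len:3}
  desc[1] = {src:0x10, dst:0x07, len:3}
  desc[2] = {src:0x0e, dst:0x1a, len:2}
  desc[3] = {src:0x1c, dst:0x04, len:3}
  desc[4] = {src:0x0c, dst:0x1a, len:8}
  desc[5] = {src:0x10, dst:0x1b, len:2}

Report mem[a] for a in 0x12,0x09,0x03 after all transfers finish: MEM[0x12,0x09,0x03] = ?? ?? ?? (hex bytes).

MEM[0x12,0x09,0x03] = 3f 3f 13

[0] 0x05->0x10 len=3 : eb f2 3f
[1] 0x10->0x07 len=3 : eb f2 3f
[2] 0x0e->0x1a len=2 : 88 2c
[3] 0x1c->0x04 len=3 : 96 96 69
[4] 0x0c->0x1a len=8 : 4f f0 88 2c eb f2 3f 94
[5] 0x10->0x1b len=2 : eb f2
query mem[0x12]=0x3f, mem[0x09]=0x3f, mem[0x03]=0x13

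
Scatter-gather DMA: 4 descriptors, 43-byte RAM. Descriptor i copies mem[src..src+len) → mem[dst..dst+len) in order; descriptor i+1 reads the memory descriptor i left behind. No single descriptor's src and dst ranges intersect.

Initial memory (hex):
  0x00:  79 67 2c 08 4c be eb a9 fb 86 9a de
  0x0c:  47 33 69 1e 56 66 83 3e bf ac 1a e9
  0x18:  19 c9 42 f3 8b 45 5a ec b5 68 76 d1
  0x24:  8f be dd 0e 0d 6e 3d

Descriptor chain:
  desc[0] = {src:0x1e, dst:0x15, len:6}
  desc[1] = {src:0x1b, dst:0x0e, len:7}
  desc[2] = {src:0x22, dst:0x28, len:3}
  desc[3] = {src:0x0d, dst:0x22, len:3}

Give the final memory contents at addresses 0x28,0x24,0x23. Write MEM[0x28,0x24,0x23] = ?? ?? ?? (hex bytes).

MEM[0x28,0x24,0x23] = 76 8b f3

#0 dst[0x15+6] := {0x5a,0xec,0xb5,0x68,0x76,0xd1}
#1 dst[0x0e+7] := {0xf3,0x8b,0x45,0x5a,0xec,0xb5,0x68}
#2 dst[0x28+3] := {0x76,0xd1,0x8f}
#3 dst[0x22+3] := {0x33,0xf3,0x8b}
query mem[0x28]=0x76, mem[0x24]=0x8b, mem[0x23]=0xf3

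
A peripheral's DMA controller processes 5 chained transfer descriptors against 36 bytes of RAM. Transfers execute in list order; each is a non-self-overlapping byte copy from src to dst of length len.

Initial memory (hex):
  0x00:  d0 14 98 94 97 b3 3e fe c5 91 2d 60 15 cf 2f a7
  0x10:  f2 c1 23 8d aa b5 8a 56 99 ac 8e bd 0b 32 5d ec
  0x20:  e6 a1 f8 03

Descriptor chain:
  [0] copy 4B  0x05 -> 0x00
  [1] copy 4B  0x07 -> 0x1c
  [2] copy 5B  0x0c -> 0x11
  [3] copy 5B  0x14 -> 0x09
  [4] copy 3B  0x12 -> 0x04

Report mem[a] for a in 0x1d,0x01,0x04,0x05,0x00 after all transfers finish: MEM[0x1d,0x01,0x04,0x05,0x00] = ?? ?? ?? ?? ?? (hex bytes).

MEM[0x1d,0x01,0x04,0x05,0x00] = c5 3e cf 2f b3

  after D0: wrote 4B at 0x00 = b33efec5
  after D1: wrote 4B at 0x1c = fec5912d
  after D2: wrote 5B at 0x11 = 15cf2fa7f2
  after D3: wrote 5B at 0x09 = a7f28a5699
  after D4: wrote 3B at 0x04 = cf2fa7
query mem[0x1d]=0xc5, mem[0x01]=0x3e, mem[0x04]=0xcf, mem[0x05]=0x2f, mem[0x00]=0xb3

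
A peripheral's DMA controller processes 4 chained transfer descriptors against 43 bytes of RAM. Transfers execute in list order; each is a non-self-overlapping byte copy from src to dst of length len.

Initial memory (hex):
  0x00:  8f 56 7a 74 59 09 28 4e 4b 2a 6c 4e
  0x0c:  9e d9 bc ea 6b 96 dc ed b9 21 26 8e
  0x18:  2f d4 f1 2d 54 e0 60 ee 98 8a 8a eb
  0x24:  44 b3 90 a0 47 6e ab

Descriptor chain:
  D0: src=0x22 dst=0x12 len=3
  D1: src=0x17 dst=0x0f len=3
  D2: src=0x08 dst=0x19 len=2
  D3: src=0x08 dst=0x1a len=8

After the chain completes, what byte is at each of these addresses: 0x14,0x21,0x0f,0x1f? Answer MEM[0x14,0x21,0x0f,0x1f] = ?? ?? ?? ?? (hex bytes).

MEM[0x14,0x21,0x0f,0x1f] = 44 8e 8e d9

  after D0: wrote 3B at 0x12 = 8aeb44
  after D1: wrote 3B at 0x0f = 8e2fd4
  after D2: wrote 2B at 0x19 = 4b2a
  after D3: wrote 8B at 0x1a = 4b2a6c4e9ed9bc8e
query mem[0x14]=0x44, mem[0x21]=0x8e, mem[0x0f]=0x8e, mem[0x1f]=0xd9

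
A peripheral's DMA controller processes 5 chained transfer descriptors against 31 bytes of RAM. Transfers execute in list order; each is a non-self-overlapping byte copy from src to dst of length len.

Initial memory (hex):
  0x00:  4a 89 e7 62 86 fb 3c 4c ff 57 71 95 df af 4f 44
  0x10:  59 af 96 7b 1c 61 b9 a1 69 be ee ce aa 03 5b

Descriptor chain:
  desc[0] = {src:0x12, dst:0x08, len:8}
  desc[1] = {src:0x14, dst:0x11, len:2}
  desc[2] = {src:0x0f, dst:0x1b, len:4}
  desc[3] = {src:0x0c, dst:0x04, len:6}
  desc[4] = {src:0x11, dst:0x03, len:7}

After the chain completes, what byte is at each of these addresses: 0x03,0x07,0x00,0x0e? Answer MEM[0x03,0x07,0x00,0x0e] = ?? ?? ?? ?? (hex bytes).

D0: mem[0x08..0x0f] <- [96 7b 1c 61 b9 a1 69 be]
D1: mem[0x11..0x12] <- [1c 61]
D2: mem[0x1b..0x1e] <- [be 59 1c 61]
D3: mem[0x04..0x09] <- [b9 a1 69 be 59 1c]
D4: mem[0x03..0x09] <- [1c 61 7b 1c 61 b9 a1]
query mem[0x03]=0x1c, mem[0x07]=0x61, mem[0x00]=0x4a, mem[0x0e]=0x69

MEM[0x03,0x07,0x00,0x0e] = 1c 61 4a 69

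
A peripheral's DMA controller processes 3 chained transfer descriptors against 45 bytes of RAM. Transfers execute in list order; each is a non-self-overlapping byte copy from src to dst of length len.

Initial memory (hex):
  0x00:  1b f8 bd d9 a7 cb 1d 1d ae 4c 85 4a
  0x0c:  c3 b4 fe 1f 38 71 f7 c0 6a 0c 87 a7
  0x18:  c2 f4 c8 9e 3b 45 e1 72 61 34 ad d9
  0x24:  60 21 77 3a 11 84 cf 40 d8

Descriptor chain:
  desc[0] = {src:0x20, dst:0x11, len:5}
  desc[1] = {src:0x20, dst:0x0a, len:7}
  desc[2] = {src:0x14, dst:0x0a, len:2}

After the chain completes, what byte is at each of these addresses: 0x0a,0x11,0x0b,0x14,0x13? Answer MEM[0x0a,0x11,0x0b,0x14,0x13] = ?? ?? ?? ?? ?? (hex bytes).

#0 dst[0x11+5] := {0x61,0x34,0xad,0xd9,0x60}
#1 dst[0x0a+7] := {0x61,0x34,0xad,0xd9,0x60,0x21,0x77}
#2 dst[0x0a+2] := {0xd9,0x60}
query mem[0x0a]=0xd9, mem[0x11]=0x61, mem[0x0b]=0x60, mem[0x14]=0xd9, mem[0x13]=0xad

MEM[0x0a,0x11,0x0b,0x14,0x13] = d9 61 60 d9 ad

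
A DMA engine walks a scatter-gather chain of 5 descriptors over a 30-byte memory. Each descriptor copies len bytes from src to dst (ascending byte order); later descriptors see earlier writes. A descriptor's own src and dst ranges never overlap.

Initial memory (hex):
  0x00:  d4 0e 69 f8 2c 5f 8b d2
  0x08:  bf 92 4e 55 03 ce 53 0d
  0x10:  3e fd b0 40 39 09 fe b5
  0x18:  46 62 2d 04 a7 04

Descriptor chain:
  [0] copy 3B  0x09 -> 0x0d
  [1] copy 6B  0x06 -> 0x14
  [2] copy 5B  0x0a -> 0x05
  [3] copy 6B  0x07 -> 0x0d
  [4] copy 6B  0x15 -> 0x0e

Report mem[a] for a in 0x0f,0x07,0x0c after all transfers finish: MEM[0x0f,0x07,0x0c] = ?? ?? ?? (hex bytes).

MEM[0x0f,0x07,0x0c] = bf 03 03

[0] 0x09->0x0d len=3 : 92 4e 55
[1] 0x06->0x14 len=6 : 8b d2 bf 92 4e 55
[2] 0x0a->0x05 len=5 : 4e 55 03 92 4e
[3] 0x07->0x0d len=6 : 03 92 4e 4e 55 03
[4] 0x15->0x0e len=6 : d2 bf 92 4e 55 2d
query mem[0x0f]=0xbf, mem[0x07]=0x03, mem[0x0c]=0x03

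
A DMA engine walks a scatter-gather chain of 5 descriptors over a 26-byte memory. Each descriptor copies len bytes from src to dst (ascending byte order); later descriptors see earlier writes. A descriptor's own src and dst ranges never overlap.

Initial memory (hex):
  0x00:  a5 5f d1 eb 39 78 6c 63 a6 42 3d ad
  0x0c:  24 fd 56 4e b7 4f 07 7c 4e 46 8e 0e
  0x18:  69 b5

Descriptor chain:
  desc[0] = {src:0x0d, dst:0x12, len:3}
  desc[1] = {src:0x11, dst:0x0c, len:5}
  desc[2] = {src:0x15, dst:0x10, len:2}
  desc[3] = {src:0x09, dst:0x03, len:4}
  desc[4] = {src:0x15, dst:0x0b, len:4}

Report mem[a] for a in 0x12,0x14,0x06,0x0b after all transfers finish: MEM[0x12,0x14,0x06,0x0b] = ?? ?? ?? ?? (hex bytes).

MEM[0x12,0x14,0x06,0x0b] = fd 4e 4f 46

  after D0: wrote 3B at 0x12 = fd564e
  after D1: wrote 5B at 0x0c = 4ffd564e46
  after D2: wrote 2B at 0x10 = 468e
  after D3: wrote 4B at 0x03 = 423dad4f
  after D4: wrote 4B at 0x0b = 468e0e69
query mem[0x12]=0xfd, mem[0x14]=0x4e, mem[0x06]=0x4f, mem[0x0b]=0x46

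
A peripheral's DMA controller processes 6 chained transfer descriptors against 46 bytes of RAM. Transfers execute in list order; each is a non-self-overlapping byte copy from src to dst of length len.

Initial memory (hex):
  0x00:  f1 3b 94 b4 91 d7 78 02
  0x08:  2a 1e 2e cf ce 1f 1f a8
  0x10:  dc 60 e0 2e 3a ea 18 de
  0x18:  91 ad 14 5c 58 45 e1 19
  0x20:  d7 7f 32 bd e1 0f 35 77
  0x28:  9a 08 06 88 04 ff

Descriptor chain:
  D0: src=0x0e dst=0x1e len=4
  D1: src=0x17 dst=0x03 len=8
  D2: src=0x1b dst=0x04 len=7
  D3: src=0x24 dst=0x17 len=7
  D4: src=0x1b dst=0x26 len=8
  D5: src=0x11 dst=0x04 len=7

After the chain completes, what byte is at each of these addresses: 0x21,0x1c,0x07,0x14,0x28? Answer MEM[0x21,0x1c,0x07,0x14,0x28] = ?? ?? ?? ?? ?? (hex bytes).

#0 dst[0x1e+4] := {0x1f,0xa8,0xdc,0x60}
#1 dst[0x03+8] := {0xde,0x91,0xad,0x14,0x5c,0x58,0x45,0x1f}
#2 dst[0x04+7] := {0x5c,0x58,0x45,0x1f,0xa8,0xdc,0x60}
#3 dst[0x17+7] := {0xe1,0x0f,0x35,0x77,0x9a,0x08,0x06}
#4 dst[0x26+8] := {0x9a,0x08,0x06,0x1f,0xa8,0xdc,0x60,0x32}
#5 dst[0x04+7] := {0x60,0xe0,0x2e,0x3a,0xea,0x18,0xe1}
query mem[0x21]=0x60, mem[0x1c]=0x08, mem[0x07]=0x3a, mem[0x14]=0x3a, mem[0x28]=0x06

MEM[0x21,0x1c,0x07,0x14,0x28] = 60 08 3a 3a 06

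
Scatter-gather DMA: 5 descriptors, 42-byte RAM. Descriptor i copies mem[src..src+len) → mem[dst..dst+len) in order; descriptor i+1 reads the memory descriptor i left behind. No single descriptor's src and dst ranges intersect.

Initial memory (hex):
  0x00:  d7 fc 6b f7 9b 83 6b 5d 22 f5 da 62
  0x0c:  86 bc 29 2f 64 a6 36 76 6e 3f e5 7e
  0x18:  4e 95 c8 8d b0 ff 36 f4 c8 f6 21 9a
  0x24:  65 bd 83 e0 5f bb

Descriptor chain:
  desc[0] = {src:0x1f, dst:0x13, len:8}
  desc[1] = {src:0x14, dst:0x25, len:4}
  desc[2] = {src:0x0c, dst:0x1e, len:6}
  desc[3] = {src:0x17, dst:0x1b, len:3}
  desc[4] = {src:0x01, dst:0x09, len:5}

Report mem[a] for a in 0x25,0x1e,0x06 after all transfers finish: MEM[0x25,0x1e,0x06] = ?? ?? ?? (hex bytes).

D0: mem[0x13..0x1a] <- [f4 c8 f6 21 9a 65 bd 83]
D1: mem[0x25..0x28] <- [c8 f6 21 9a]
D2: mem[0x1e..0x23] <- [86 bc 29 2f 64 a6]
D3: mem[0x1b..0x1d] <- [9a 65 bd]
D4: mem[0x09..0x0d] <- [fc 6b f7 9b 83]
query mem[0x25]=0xc8, mem[0x1e]=0x86, mem[0x06]=0x6b

MEM[0x25,0x1e,0x06] = c8 86 6b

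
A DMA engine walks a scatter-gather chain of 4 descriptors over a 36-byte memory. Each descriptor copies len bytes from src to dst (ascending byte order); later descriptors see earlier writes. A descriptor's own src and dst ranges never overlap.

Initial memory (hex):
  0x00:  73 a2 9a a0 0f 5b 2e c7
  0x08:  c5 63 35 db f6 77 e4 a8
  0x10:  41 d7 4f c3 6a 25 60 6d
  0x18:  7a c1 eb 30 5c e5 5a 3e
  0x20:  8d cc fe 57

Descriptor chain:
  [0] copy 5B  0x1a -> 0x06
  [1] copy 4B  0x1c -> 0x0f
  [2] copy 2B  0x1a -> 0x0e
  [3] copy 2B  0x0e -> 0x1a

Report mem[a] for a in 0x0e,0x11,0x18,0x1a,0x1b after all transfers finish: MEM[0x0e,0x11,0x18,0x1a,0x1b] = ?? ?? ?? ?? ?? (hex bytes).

#0 dst[0x06+5] := {0xeb,0x30,0x5c,0xe5,0x5a}
#1 dst[0x0f+4] := {0x5c,0xe5,0x5a,0x3e}
#2 dst[0x0e+2] := {0xeb,0x30}
#3 dst[0x1a+2] := {0xeb,0x30}
query mem[0x0e]=0xeb, mem[0x11]=0x5a, mem[0x18]=0x7a, mem[0x1a]=0xeb, mem[0x1b]=0x30

MEM[0x0e,0x11,0x18,0x1a,0x1b] = eb 5a 7a eb 30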